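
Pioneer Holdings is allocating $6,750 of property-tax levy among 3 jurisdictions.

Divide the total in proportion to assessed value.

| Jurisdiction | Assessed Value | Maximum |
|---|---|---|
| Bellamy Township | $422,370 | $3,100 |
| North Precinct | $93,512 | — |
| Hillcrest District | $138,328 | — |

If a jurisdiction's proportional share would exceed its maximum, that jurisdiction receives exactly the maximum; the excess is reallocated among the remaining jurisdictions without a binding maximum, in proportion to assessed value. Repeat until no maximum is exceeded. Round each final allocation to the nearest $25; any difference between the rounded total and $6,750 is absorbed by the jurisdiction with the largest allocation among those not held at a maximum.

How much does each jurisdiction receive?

Sum of assessed value: 654,210.
Proportional shares (ignoring caps): Bellamy Township 4,357.92; North Precinct 964.84; Hillcrest District 1,427.24.
Held at cap: Bellamy Township ($3,100); remaining pool $3,650 reallocated over remaining assessed value 231,840.
Remaining shares: North Precinct 1,472.22 → $1,475; Hillcrest District 2,177.78 → $2,175.

Bellamy Township: $3,100 | North Precinct: $1,475 | Hillcrest District: $2,175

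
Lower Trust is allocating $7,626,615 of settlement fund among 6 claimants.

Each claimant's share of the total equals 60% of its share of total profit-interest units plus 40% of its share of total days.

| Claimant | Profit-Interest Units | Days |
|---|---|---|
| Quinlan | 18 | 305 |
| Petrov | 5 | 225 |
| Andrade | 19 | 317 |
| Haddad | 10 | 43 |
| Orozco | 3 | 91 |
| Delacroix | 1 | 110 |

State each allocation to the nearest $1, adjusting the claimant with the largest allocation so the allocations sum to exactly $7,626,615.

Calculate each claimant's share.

Profit-interest units total 56; days total 1,091.
Combined weights (60% profit-interest units + 40% days): Quinlan 0.3047; Petrov 0.1361; Andrade 0.3198; Haddad 0.1229; Orozco 0.0655; Delacroix 0.0510.
Raw shares: Quinlan 2,323,685.89; Petrov 1,037,711.97; Andrade 2,438,953.93; Haddad 937,373.60; Orozco 499,594.71; Delacroix 389,294.91.
After rounding ($1): Quinlan $2,323,686; Petrov $1,037,712; Andrade $2,438,954; Haddad $937,374; Orozco $499,595; Delacroix $389,295. Sum = $7,626,616.
Difference $7,626,615 − $7,626,616 = −$1 applied to largest allocation (Andrade): Andrade becomes $2,438,953.

Quinlan: $2,323,686 · Petrov: $1,037,712 · Andrade: $2,438,953 · Haddad: $937,374 · Orozco: $499,595 · Delacroix: $389,295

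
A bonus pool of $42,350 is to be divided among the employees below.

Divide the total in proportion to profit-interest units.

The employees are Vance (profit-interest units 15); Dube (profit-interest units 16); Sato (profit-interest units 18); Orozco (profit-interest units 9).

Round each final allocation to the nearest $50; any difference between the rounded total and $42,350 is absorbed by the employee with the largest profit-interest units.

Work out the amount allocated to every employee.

Sum of profit-interest units: 15 + 16 + 18 + 9 = 58.
Unrounded shares: Vance 10,952.59; Dube 11,682.76; Sato 13,143.10; Orozco 6,571.55.
After rounding ($50): Vance $10,950; Dube $11,700; Sato $13,150; Orozco $6,550. Sum = $42,350.
Sum already equals the total — no adjustment.

Vance: $10,950 · Dube: $11,700 · Sato: $13,150 · Orozco: $6,550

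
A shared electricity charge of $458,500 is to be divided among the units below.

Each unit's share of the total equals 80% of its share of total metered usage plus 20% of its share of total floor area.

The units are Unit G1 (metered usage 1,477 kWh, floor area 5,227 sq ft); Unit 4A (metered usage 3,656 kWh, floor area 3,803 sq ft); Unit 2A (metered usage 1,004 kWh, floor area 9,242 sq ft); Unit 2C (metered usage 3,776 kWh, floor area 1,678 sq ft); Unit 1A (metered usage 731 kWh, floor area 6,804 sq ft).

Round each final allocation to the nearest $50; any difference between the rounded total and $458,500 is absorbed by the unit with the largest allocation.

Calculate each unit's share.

Unit G1: $68,800 | Unit 4A: $139,000 | Unit 2A: $66,300 | Unit 2C: $135,900 | Unit 1A: $48,500

Metered usage total 10,644; floor area total 26,754.
Composite weights (80% metered usage + 20% floor area): Unit G1 0.1501; Unit 4A 0.3032; Unit 2A 0.1445; Unit 2C 0.2963; Unit 1A 0.1058.
Pro-rata amounts: Unit G1 68,814.17; Unit 4A 139,023.30; Unit 2A 66,275.76; Unit 2C 135,875.10; Unit 1A 48,511.67.
After rounding ($50): Unit G1 $68,800; Unit 4A $139,000; Unit 2A $66,300; Unit 2C $135,900; Unit 1A $48,500. Sum = $458,500.
No rounding difference to absorb.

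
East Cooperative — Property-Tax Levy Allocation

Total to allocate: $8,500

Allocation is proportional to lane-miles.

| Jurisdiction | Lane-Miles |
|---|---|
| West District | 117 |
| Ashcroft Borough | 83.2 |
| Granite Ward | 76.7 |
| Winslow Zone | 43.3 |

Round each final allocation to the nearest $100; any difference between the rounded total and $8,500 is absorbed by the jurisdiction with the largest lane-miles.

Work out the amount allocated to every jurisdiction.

Combined lane-miles = 117 + 83.2 + 76.7 + 43.3 = 320.2.
Pro-rata amounts: West District 3,105.87; Ashcroft Borough 2,208.62; Granite Ward 2,036.07; Winslow Zone 1,149.44.
After rounding ($100): West District $3,100; Ashcroft Borough $2,200; Granite Ward $2,000; Winslow Zone $1,100. Sum = $8,400.
Difference $8,500 − $8,400 = +$100 applied to largest lane-miles (West District): West District becomes $3,200.

West District: $3,200; Ashcroft Borough: $2,200; Granite Ward: $2,000; Winslow Zone: $1,100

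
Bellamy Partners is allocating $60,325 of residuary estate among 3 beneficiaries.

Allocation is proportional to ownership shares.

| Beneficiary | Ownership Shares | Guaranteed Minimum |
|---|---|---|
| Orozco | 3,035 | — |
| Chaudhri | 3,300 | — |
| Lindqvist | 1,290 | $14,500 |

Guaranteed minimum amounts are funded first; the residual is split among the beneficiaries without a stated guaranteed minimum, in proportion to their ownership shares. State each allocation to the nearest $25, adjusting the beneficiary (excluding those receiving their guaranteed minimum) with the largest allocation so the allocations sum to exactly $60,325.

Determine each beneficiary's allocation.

Orozco: $21,950; Chaudhri: $23,875; Lindqvist: $14,500

Guaranteed amounts: Lindqvist $14,500. Residual $45,825.
Residual split over remaining ownership shares 6,335: Orozco 21,954.04 → $21,950; Chaudhri 23,870.96 → $23,875.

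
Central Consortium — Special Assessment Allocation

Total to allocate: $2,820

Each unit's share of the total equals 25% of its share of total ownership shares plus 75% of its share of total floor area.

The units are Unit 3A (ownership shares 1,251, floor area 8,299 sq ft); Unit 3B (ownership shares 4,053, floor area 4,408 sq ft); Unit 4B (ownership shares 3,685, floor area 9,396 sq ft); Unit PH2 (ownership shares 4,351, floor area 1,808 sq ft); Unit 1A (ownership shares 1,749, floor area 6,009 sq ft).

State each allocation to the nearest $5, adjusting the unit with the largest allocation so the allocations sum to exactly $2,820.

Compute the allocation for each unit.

Totals — ownership shares 15,089, floor area 29,920.
Blended shares (25% ownership shares + 75% floor area): Unit 3A 0.2288; Unit 3B 0.1776; Unit 4B 0.2966; Unit PH2 0.1174; Unit 1A 0.1796.
Unrounded shares: Unit 3A 645.09; Unit 3B 500.96; Unit 4B 836.36; Unit PH2 331.10; Unit 1A 506.49.
At nearest $5: Unit 3A $645; Unit 3B $500; Unit 4B $835; Unit PH2 $330; Unit 1A $505. Sum = $2,815.
Difference $2,820 − $2,815 = +$5 applied to largest allocation (Unit 4B): Unit 4B becomes $840.

Unit 3A: $645 | Unit 3B: $500 | Unit 4B: $840 | Unit PH2: $330 | Unit 1A: $505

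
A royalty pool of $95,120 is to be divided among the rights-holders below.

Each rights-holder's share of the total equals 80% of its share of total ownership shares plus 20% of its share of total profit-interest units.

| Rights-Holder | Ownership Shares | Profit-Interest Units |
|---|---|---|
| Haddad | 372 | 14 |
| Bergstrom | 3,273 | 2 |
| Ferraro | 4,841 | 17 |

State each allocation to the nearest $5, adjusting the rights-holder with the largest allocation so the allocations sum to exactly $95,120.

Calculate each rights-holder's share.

Totals — ownership shares 8,486, profit-interest units 33.
Composite weights (80% ownership shares + 20% profit-interest units): Haddad 0.1199; Bergstrom 0.3207; Ferraro 0.5594.
Unrounded shares: Haddad 11,406.60; Bergstrom 30,502.75; Ferraro 53,210.65.
Rounded to nearest $5: Haddad $11,405; Bergstrom $30,505; Ferraro $53,210. Sum = $95,120.
No rounding difference to absorb.

Haddad: $11,405; Bergstrom: $30,505; Ferraro: $53,210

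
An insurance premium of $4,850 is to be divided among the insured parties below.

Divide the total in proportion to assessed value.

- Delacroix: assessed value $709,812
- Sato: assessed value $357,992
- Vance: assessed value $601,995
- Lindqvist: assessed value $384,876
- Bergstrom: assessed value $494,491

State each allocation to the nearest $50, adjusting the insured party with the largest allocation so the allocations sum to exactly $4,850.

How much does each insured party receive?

Total assessed value = 2,549,166.
Proportional shares: Delacroix 709,812/2,549,166 × $4,850 = 1,350.48; Sato 357,992/2,549,166 × $4,850 = 681.11; Vance 601,995/2,549,166 × $4,850 = 1,145.35; Lindqvist 384,876/2,549,166 × $4,850 = 732.26; Bergstrom 494,491/2,549,166 × $4,850 = 940.81.
After rounding ($50): Delacroix $1,350; Sato $700; Vance $1,150; Lindqvist $750; Bergstrom $950. Sum = $4,900.
Difference $4,850 − $4,900 = −$50 applied to largest allocation (Delacroix): Delacroix becomes $1,300.

Delacroix: $1,300 · Sato: $700 · Vance: $1,150 · Lindqvist: $750 · Bergstrom: $950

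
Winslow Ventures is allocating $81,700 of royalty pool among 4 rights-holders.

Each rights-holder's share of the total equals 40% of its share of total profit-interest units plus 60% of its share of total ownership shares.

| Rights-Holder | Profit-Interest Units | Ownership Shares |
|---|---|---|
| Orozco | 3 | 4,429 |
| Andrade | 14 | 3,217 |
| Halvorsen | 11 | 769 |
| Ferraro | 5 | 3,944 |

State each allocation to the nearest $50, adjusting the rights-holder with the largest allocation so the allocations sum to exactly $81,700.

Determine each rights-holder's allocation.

Totals — profit-interest units 33, ownership shares 12,359.
Blended shares (40% profit-interest units + 60% ownership shares): Orozco 0.2514; Andrade 0.3259; Halvorsen 0.1707; Ferraro 0.2521.
Unrounded shares: Orozco 20,537.83; Andrade 26,623.96; Halvorsen 13,943.45; Ferraro 20,594.76.
At nearest $50: Orozco $20,550; Andrade $26,600; Halvorsen $13,950; Ferraro $20,600. Sum = $81,700.
No rounding difference to absorb.

Orozco: $20,550 · Andrade: $26,600 · Halvorsen: $13,950 · Ferraro: $20,600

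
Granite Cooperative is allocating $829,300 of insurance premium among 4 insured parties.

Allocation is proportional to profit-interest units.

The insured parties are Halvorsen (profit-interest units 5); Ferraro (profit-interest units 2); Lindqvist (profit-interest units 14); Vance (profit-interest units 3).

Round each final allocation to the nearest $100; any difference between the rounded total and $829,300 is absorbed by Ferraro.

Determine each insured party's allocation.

Total profit-interest units = 24.
Raw shares: Halvorsen 5/24 × $829,300 = 172,770.83; Ferraro 2/24 × $829,300 = 69,108.33; Lindqvist 14/24 × $829,300 = 483,758.33; Vance 3/24 × $829,300 = 103,662.50.
After rounding ($100): Halvorsen $172,800; Ferraro $69,100; Lindqvist $483,800; Vance $103,700. Sum = $829,400.
Difference $829,300 − $829,400 = −$100 applied to Ferraro: Ferraro becomes $69,000.

Halvorsen: $172,800 · Ferraro: $69,000 · Lindqvist: $483,800 · Vance: $103,700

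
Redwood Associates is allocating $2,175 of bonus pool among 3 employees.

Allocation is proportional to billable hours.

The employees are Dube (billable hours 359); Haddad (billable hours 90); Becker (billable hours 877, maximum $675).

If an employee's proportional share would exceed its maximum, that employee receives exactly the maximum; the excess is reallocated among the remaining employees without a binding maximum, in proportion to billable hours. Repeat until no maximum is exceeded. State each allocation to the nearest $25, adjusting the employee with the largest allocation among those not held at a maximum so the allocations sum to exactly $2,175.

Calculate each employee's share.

Combined billable hours = 1,326.
Unconstrained shares: Dube 588.86; Haddad 147.62; Becker 1,438.52.
Cap binds for Becker ($675); balance $1,500 reallocated over remaining billable hours 449.
Remaining shares: Dube 1,199.33 → $1,200; Haddad 300.67 → $300.

Dube: $1,200 · Haddad: $300 · Becker: $675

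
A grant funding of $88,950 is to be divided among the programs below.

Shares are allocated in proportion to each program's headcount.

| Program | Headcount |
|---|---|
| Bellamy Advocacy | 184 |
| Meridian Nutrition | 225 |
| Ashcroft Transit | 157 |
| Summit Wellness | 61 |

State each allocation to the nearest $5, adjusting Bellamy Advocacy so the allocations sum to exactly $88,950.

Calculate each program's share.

Total headcount = 627.
Unrounded shares: Bellamy Advocacy 184/627 × $88,950 = 26,103.35; Meridian Nutrition 225/627 × $88,950 = 31,919.86; Ashcroft Transit 157/627 × $88,950 = 22,272.97; Summit Wellness 61/627 × $88,950 = 8,653.83.
At nearest $5: Bellamy Advocacy $26,105; Meridian Nutrition $31,920; Ashcroft Transit $22,275; Summit Wellness $8,655. Sum = $88,955.
Difference $88,950 − $88,955 = −$5 applied to Bellamy Advocacy: Bellamy Advocacy becomes $26,100.

Bellamy Advocacy: $26,100 | Meridian Nutrition: $31,920 | Ashcroft Transit: $22,275 | Summit Wellness: $8,655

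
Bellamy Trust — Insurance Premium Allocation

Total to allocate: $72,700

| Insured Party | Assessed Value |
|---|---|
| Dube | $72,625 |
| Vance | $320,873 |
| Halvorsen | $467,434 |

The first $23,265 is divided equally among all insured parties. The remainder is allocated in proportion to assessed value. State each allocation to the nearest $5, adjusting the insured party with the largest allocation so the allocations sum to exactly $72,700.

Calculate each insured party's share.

$23,265 shared equally gives $7,755 per insured party.
Remainder $49,435 by assessed value (total 860,932): Dube 4,170.15 → $4,170; Vance 18,424.63 → $18,425; Halvorsen 26,840.21 → $26,840.
Totals: Dube $7,755 + $4,170 = $11,925; Vance $7,755 + $18,425 = $26,180; Halvorsen $7,755 + $26,840 = $34,595.

Dube: $11,925; Vance: $26,180; Halvorsen: $34,595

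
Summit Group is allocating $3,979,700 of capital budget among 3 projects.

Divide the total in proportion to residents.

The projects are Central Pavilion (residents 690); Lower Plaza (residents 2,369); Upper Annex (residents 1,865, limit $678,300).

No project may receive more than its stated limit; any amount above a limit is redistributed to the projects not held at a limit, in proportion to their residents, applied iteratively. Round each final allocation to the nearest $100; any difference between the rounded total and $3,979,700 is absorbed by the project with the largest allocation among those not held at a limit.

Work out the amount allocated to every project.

Central Pavilion: $744,700 · Lower Plaza: $2,556,700 · Upper Annex: $678,300

Total residents = 4,924.
Unconstrained shares: Central Pavilion 557,675.26; Lower Plaza 1,914,685.07; Upper Annex 1,507,339.66.
Capped: Upper Annex ($678,300); residual $3,301,400 reallocated over remaining residents 3,059.
Redistributed shares: Central Pavilion 744,676.69 → $744,700; Lower Plaza 2,556,723.31 → $2,556,700.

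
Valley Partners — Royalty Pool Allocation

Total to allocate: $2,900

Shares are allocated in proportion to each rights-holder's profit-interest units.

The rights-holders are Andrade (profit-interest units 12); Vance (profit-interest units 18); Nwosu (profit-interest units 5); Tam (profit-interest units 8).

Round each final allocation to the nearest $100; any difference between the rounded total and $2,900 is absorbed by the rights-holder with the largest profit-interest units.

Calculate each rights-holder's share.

Andrade: $800 · Vance: $1,300 · Nwosu: $300 · Tam: $500

Total profit-interest units = 43.
Pro-rata amounts: Andrade 12/43 × $2,900 = 809.30; Vance 18/43 × $2,900 = 1,213.95; Nwosu 5/43 × $2,900 = 337.21; Tam 8/43 × $2,900 = 539.53.
After rounding ($100): Andrade $800; Vance $1,200; Nwosu $300; Tam $500. Sum = $2,800.
Difference $2,900 − $2,800 = +$100 applied to largest profit-interest units (Vance): Vance becomes $1,300.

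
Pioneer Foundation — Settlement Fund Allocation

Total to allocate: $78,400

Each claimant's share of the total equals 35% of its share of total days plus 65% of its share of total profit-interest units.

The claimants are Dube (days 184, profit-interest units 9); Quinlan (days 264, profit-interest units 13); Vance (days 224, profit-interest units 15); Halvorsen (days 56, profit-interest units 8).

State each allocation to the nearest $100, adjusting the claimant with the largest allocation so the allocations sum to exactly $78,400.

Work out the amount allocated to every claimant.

Days total 728; profit-interest units total 45.
Composite weights (35% days + 65% profit-interest units): Dube 0.2185; Quinlan 0.3147; Vance 0.3244; Halvorsen 0.1425.
Pro-rata amounts: Dube 17,127.38; Quinlan 24,672.55; Vance 25,429.74; Halvorsen 11,170.32.
After rounding ($100): Dube $17,100; Quinlan $24,700; Vance $25,400; Halvorsen $11,200. Sum = $78,400.
Rounded total matches; no reconciliation needed.

Dube: $17,100 | Quinlan: $24,700 | Vance: $25,400 | Halvorsen: $11,200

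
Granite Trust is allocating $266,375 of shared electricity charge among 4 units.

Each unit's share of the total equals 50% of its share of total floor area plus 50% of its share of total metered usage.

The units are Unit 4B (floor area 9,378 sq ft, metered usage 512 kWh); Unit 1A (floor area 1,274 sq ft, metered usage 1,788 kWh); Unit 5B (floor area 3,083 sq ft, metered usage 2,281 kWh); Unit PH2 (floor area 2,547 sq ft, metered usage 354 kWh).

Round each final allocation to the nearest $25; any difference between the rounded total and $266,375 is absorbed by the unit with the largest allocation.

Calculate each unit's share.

Floor area total 16,282; metered usage total 4,935.
Blended shares (50% floor area + 50% metered usage): Unit 4B 0.3399; Unit 1A 0.2203; Unit 5B 0.3258; Unit PH2 0.1141.
Pro-rata amounts: Unit 4B 90,530.50; Unit 1A 58,676.55; Unit 5B 86,779.50; Unit PH2 30,388.45.
After rounding ($25): Unit 4B $90,525; Unit 1A $58,675; Unit 5B $86,775; Unit PH2 $30,400. Sum = $266,375.
Rounded total matches; no reconciliation needed.

Unit 4B: $90,525; Unit 1A: $58,675; Unit 5B: $86,775; Unit PH2: $30,400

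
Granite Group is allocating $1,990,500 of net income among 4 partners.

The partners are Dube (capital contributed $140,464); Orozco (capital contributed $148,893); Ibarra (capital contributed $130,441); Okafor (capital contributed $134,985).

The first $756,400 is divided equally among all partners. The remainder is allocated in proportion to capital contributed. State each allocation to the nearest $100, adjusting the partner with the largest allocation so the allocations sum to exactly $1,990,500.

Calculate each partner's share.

Dube: $501,600 · Orozco: $520,200 · Ibarra: $479,300 · Okafor: $489,400

First tranche $756,400 split equally: $189,100 each.
Remainder $1,234,100 by capital contributed (total 554,783): Dube 312,458.43 → $312,500; Orozco 331,208.51 → $331,200; Ibarra 290,162.53 → $290,200; Okafor 300,270.54 → $300,300.
Rounding difference −$100 on remainder applied to Orozco.
Totals: Dube $189,100 + $312,500 = $501,600; Orozco $189,100 + $331,100 = $520,200; Ibarra $189,100 + $290,200 = $479,300; Okafor $189,100 + $300,300 = $489,400.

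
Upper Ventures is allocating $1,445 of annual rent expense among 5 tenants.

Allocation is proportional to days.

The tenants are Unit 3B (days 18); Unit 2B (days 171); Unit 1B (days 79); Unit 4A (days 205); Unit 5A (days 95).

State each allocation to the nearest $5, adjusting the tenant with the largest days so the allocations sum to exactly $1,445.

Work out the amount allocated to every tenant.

Unit 3B: $45; Unit 2B: $435; Unit 1B: $200; Unit 4A: $525; Unit 5A: $240

Total days = 18 + 171 + 79 + 205 + 95 = 568.
Pro-rata amounts: Unit 3B 45.79; Unit 2B 435.03; Unit 1B 200.98; Unit 4A 521.52; Unit 5A 241.68.
Rounded to nearest $5: Unit 3B $45; Unit 2B $435; Unit 1B $200; Unit 4A $520; Unit 5A $240. Sum = $1,440.
Difference $1,445 − $1,440 = +$5 applied to largest days (Unit 4A): Unit 4A becomes $525.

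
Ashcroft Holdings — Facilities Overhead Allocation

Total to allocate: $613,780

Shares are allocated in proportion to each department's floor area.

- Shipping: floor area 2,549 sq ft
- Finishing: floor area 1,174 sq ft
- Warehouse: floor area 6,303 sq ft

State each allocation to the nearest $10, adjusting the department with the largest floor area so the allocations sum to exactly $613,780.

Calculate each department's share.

Total floor area = 2,549 + 1,174 + 6,303 = 10,026.
Proportional shares: Shipping 156,046.80; Finishing 71,870.91; Warehouse 385,862.29.
After rounding ($10): Shipping $156,050; Finishing $71,870; Warehouse $385,860. Sum = $613,780.
No rounding difference to absorb.

Shipping: $156,050 · Finishing: $71,870 · Warehouse: $385,860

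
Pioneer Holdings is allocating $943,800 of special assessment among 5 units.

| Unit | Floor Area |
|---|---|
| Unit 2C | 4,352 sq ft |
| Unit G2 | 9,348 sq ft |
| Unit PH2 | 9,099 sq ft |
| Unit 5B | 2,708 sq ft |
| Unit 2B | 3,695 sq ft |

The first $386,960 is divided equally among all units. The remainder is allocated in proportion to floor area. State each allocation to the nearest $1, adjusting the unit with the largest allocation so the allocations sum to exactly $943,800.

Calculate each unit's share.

Equal tier: $386,960 ÷ 5 = $77,392 apiece.
Remainder $556,840 by floor area (total 29,202): Unit 2C 82,986.36 → $82,986; Unit G2 178,252.87 → $178,253; Unit PH2 173,504.80 → $173,505; Unit 5B 51,637.65 → $51,638; Unit 2B 70,458.32 → $70,458.
Totals: Unit 2C $77,392 + $82,986 = $160,378; Unit G2 $77,392 + $178,253 = $255,645; Unit PH2 $77,392 + $173,505 = $250,897; Unit 5B $77,392 + $51,638 = $129,030; Unit 2B $77,392 + $70,458 = $147,850.

Unit 2C: $160,378 | Unit G2: $255,645 | Unit PH2: $250,897 | Unit 5B: $129,030 | Unit 2B: $147,850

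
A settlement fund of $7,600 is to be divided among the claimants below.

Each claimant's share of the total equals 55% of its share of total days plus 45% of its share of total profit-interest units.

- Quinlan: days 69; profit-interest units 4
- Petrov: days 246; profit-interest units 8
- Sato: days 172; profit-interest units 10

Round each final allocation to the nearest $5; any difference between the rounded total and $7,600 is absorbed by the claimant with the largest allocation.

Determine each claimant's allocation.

Days total 487; profit-interest units total 22.
Combined weights (55% days + 45% profit-interest units): Quinlan 0.1597; Petrov 0.4415; Sato 0.3988.
Raw shares: Quinlan 1,214.06; Petrov 3,355.09; Sato 3,030.85.
At nearest $5: Quinlan $1,215; Petrov $3,355; Sato $3,030. Sum = $7,600.
No rounding difference to absorb.

Quinlan: $1,215; Petrov: $3,355; Sato: $3,030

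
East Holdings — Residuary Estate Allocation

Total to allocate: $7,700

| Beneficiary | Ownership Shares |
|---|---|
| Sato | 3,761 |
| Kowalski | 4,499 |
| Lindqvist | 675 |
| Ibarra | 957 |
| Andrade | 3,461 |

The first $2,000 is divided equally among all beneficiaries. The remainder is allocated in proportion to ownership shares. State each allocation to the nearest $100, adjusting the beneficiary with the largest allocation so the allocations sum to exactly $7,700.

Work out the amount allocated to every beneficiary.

Sato: $2,000; Kowalski: $2,300; Lindqvist: $700; Ibarra: $800; Andrade: $1,900

$2,000 shared equally gives $400 per beneficiary.
Remainder $5,700 by ownership shares (total 13,353): Sato 1,605.46 → $1,600; Kowalski 1,920.49 → $1,900; Lindqvist 288.14 → $300; Ibarra 408.51 → $400; Andrade 1,477.40 → $1,500.
Totals: Sato $400 + $1,600 = $2,000; Kowalski $400 + $1,900 = $2,300; Lindqvist $400 + $300 = $700; Ibarra $400 + $400 = $800; Andrade $400 + $1,500 = $1,900.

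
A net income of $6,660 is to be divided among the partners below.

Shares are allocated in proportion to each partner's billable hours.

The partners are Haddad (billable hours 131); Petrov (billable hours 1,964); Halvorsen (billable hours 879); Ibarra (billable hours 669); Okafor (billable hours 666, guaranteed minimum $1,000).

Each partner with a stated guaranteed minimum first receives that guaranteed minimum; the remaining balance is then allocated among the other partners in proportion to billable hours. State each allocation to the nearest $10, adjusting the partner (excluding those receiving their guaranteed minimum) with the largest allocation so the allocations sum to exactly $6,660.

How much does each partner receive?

Minimums first: Okafor $1,000. Residual $5,660.
Residual split over remaining billable hours 3,643: Haddad 203.53 → $200; Petrov 3,051.40 → $3,050; Halvorsen 1,365.67 → $1,370; Ibarra 1,039.40 → $1,040.

Haddad: $200; Petrov: $3,050; Halvorsen: $1,370; Ibarra: $1,040; Okafor: $1,000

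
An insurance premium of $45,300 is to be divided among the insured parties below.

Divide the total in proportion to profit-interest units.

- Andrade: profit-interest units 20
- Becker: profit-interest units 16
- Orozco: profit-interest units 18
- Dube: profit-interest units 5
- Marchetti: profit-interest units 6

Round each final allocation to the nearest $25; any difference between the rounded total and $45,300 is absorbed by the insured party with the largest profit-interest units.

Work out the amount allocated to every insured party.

Sum of profit-interest units: 20 + 16 + 18 + 5 + 6 = 65.
Raw shares: Andrade 13,938.46; Becker 11,150.77; Orozco 12,544.62; Dube 3,484.62; Marchetti 4,181.54.
After rounding ($25): Andrade $13,950; Becker $11,150; Orozco $12,550; Dube $3,475; Marchetti $4,175. Sum = $45,300.
Rounded total matches; no reconciliation needed.

Andrade: $13,950 | Becker: $11,150 | Orozco: $12,550 | Dube: $3,475 | Marchetti: $4,175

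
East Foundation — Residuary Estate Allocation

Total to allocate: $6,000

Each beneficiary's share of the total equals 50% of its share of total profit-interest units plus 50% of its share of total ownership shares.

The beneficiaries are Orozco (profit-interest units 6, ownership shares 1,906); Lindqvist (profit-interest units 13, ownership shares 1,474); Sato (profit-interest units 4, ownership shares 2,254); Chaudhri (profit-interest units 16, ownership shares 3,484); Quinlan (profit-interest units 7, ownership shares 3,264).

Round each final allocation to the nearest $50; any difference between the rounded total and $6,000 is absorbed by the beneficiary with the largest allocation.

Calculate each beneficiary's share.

Orozco: $850; Lindqvist: $1,200; Sato: $800; Chaudhri: $1,900; Quinlan: $1,250

Totals — profit-interest units 46, ownership shares 12,382.
Combined weights (50% profit-interest units + 50% ownership shares): Orozco 0.1422; Lindqvist 0.2008; Sato 0.1345; Chaudhri 0.3146; Quinlan 0.2079.
Unrounded shares: Orozco 853.10; Lindqvist 1,204.96; Sato 806.98; Chaudhri 1,887.61; Quinlan 1,247.35.
Rounded to nearest $50: Orozco $850; Lindqvist $1,200; Sato $800; Chaudhri $1,900; Quinlan $1,250. Sum = $6,000.
Rounded total matches; no reconciliation needed.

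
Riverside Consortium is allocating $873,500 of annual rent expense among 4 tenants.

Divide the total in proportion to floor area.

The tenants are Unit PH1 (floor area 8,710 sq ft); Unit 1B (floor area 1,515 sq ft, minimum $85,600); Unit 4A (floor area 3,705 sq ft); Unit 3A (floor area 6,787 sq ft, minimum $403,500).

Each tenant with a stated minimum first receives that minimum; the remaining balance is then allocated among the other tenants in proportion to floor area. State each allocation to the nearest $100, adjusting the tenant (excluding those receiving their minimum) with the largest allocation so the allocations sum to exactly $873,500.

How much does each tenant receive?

Minimums first: Unit 1B $85,600; Unit 3A $403,500. Balance $384,400.
Balance split over remaining floor area 12,415: Unit PH1 269,683.77 → $269,700; Unit 4A 114,716.23 → $114,700.

Unit PH1: $269,700 | Unit 1B: $85,600 | Unit 4A: $114,700 | Unit 3A: $403,500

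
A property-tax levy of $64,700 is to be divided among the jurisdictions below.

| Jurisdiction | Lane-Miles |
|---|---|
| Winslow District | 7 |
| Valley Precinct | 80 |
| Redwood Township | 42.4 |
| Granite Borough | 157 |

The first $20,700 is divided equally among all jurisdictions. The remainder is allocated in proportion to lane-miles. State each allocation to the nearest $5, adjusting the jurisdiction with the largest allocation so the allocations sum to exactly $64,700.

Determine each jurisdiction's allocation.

$20,700 shared equally gives $5,175 per jurisdiction.
Remainder $44,000 by lane-miles (total 286.4): Winslow District 1,075.42 → $1,075; Valley Precinct 12,290.50 → $12,290; Redwood Township 6,513.97 → $6,515; Granite Borough 24,120.11 → $24,120.
Totals: Winslow District $5,175 + $1,075 = $6,250; Valley Precinct $5,175 + $12,290 = $17,465; Redwood Township $5,175 + $6,515 = $11,690; Granite Borough $5,175 + $24,120 = $29,295.

Winslow District: $6,250 · Valley Precinct: $17,465 · Redwood Township: $11,690 · Granite Borough: $29,295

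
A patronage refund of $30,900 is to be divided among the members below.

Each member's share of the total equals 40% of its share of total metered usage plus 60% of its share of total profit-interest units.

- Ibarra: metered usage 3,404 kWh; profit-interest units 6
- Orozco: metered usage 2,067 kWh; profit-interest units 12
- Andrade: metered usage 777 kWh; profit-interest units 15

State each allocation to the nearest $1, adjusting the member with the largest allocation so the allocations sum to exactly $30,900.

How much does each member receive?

Totals — metered usage 6,248, profit-interest units 33.
Composite weights (40% metered usage + 60% profit-interest units): Ibarra 0.3270; Orozco 0.3505; Andrade 0.3225.
Proportional shares: Ibarra 10,104.81; Orozco 10,830.83; Andrade 9,964.36.
At nearest $1: Ibarra $10,105; Orozco $10,831; Andrade $9,964. Sum = $30,900.
Rounded total matches; no reconciliation needed.

Ibarra: $10,105 · Orozco: $10,831 · Andrade: $9,964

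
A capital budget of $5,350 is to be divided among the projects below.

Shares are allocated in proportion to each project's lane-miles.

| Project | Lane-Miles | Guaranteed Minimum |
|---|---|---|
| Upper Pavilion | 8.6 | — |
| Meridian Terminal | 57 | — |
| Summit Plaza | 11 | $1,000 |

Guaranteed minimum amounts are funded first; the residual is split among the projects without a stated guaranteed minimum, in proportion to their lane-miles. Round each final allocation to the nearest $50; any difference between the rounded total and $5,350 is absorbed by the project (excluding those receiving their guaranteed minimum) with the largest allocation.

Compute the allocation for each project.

Minimums first: Summit Plaza $1,000. Balance $4,350.
Balance split over remaining lane-miles 65.6: Upper Pavilion 570.27 → $550; Meridian Terminal 3,779.73 → $3,800.

Upper Pavilion: $550 · Meridian Terminal: $3,800 · Summit Plaza: $1,000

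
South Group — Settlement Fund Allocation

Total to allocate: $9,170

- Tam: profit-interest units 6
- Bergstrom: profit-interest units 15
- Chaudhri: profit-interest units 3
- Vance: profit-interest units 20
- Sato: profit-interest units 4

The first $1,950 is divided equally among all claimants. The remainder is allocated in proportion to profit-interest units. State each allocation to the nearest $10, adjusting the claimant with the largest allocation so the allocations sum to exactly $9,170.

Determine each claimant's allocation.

Tam: $1,290 · Bergstrom: $2,650 · Chaudhri: $840 · Vance: $3,400 · Sato: $990

Equal tier: $1,950 ÷ 5 = $390 apiece.
Remainder $7,220 by profit-interest units (total 48): Tam 902.50 → $900; Bergstrom 2,256.25 → $2,260; Chaudhri 451.25 → $450; Vance 3,008.33 → $3,010; Sato 601.67 → $600.
Totals: Tam $390 + $900 = $1,290; Bergstrom $390 + $2,260 = $2,650; Chaudhri $390 + $450 = $840; Vance $390 + $3,010 = $3,400; Sato $390 + $600 = $990.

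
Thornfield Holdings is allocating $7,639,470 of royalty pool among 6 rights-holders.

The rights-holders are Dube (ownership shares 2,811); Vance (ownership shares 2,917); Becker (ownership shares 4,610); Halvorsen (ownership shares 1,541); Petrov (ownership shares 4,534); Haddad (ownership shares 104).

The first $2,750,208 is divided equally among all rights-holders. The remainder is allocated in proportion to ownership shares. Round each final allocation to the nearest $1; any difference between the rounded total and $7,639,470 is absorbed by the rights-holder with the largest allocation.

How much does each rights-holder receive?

Dube: $1,290,463 | Vance: $1,321,841 | Becker: $1,822,993 | Halvorsen: $914,525 | Petrov: $1,800,495 | Haddad: $489,153

First tranche $2,750,208 split equally: $458,368 each.
Remainder $4,889,262 by ownership shares (total 16,517): Dube 832,095.14 → $832,095; Vance 863,472.62 → $863,473; Becker 1,364,624.19 → $1,364,624; Halvorsen 456,157.46 → $456,157; Petrov 1,342,127.14 → $1,342,127; Haddad 30,785.45 → $30,785.
Rounding difference +$1 on remainder applied to Becker.
Totals: Dube $458,368 + $832,095 = $1,290,463; Vance $458,368 + $863,473 = $1,321,841; Becker $458,368 + $1,364,625 = $1,822,993; Halvorsen $458,368 + $456,157 = $914,525; Petrov $458,368 + $1,342,127 = $1,800,495; Haddad $458,368 + $30,785 = $489,153.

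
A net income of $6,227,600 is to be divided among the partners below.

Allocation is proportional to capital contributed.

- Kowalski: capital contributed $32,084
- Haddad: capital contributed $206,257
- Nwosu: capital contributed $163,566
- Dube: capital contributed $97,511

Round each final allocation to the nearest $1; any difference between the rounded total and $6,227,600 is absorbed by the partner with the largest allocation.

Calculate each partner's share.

Capital contributed total: 499,418.
Pro-rata amounts: Kowalski 32,084/499,418 × $6,227,600 = 400,078.33; Haddad 206,257/499,418 × $6,227,600 = 2,571,965.95; Nwosu 163,566/499,418 × $6,227,600 = 2,039,621.36; Dube 97,511/499,418 × $6,227,600 = 1,215,934.35.
At nearest $1: Kowalski $400,078; Haddad $2,571,966; Nwosu $2,039,621; Dube $1,215,934. Sum = $6,227,599.
Difference $6,227,600 − $6,227,599 = +$1 applied to largest allocation (Haddad): Haddad becomes $2,571,967.

Kowalski: $400,078; Haddad: $2,571,967; Nwosu: $2,039,621; Dube: $1,215,934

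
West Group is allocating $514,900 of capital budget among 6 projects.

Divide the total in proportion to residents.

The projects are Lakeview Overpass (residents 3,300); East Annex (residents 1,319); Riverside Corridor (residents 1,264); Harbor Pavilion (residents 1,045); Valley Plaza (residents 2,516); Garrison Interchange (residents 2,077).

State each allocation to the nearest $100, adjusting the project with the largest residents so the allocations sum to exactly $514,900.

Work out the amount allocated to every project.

Sum of residents: 11,521.
Unrounded shares: Lakeview Overpass 3,300/11,521 × $514,900 = 147,484.59; East Annex 1,319/11,521 × $514,900 = 58,949.15; Riverside Corridor 1,264/11,521 × $514,900 = 56,491.07; Harbor Pavilion 1,045/11,521 × $514,900 = 46,703.45; Valley Plaza 2,516/11,521 × $514,900 = 112,445.83; Garrison Interchange 2,077/11,521 × $514,900 = 92,825.91.
At nearest $100: Lakeview Overpass $147,500; East Annex $58,900; Riverside Corridor $56,500; Harbor Pavilion $46,700; Valley Plaza $112,400; Garrison Interchange $92,800. Sum = $514,800.
Difference $514,900 − $514,800 = +$100 applied to largest residents (Lakeview Overpass): Lakeview Overpass becomes $147,600.

Lakeview Overpass: $147,600 · East Annex: $58,900 · Riverside Corridor: $56,500 · Harbor Pavilion: $46,700 · Valley Plaza: $112,400 · Garrison Interchange: $92,800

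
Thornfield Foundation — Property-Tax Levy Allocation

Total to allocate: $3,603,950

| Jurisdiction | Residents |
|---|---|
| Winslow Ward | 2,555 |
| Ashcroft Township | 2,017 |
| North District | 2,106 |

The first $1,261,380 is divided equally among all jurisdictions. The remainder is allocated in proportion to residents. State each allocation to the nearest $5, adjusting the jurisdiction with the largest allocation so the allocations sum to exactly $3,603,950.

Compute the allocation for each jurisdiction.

$1,261,380 shared equally gives $420,460 per jurisdiction.
Remainder $2,342,570 by residents (total 6,678): Winslow Ward 896,266.30 → $896,265; Ashcroft Township 707,541.73 → $707,540; North District 738,761.97 → $738,760.
Rounding difference +$5 on remainder applied to Winslow Ward.
Totals: Winslow Ward $420,460 + $896,270 = $1,316,730; Ashcroft Township $420,460 + $707,540 = $1,128,000; North District $420,460 + $738,760 = $1,159,220.

Winslow Ward: $1,316,730 | Ashcroft Township: $1,128,000 | North District: $1,159,220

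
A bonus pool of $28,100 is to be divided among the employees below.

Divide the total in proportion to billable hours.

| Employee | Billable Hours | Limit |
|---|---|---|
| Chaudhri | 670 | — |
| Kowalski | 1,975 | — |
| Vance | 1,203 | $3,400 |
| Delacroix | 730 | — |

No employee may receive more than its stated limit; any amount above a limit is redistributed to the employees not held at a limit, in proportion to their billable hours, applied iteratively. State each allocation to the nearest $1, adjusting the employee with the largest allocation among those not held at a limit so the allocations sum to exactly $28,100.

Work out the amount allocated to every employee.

Chaudhri: $4,903 · Kowalski: $14,454 · Vance: $3,400 · Delacroix: $5,343

Combined billable hours = 4,578.
Proportional shares (ignoring caps): Chaudhri 4,112.49; Kowalski 12,122.65; Vance 7,384.08; Delacroix 4,480.78.
Held at cap: Vance ($3,400); remaining pool $24,700 reallocated over remaining billable hours 3,375.
Shares after redistribution: Chaudhri 4,903.41 → $4,903; Kowalski 14,454.07 → $14,454; Delacroix 5,342.52 → $5,343.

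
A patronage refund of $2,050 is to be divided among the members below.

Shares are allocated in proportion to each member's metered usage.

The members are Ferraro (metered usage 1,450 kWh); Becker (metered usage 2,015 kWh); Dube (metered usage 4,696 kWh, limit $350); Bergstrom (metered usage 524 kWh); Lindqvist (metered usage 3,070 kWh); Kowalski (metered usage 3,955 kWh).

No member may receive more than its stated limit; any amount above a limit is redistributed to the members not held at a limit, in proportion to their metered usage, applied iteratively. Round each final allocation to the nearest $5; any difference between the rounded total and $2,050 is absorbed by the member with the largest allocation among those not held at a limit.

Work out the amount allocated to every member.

Ferraro: $225 · Becker: $310 · Dube: $350 · Bergstrom: $80 · Lindqvist: $475 · Kowalski: $610

Total metered usage = 15,710.
Pro-rata shares before constraints: Ferraro 189.21; Becker 262.94; Dube 612.78; Bergstrom 68.38; Lindqvist 400.60; Kowalski 516.09.
Cap binds for Dube ($350); remaining pool $1,700 reallocated over remaining metered usage 11,014.
Shares after redistribution: Ferraro 223.81 → $225; Becker 311.01 → $310; Bergstrom 80.88 → $80; Lindqvist 473.85 → $475; Kowalski 610.45 → $610.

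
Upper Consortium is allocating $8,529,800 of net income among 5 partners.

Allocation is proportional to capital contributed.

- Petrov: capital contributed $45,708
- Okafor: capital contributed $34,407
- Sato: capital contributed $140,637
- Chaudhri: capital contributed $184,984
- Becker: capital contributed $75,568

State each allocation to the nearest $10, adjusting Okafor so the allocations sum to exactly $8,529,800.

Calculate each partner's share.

Combined capital contributed = 481,304.
Proportional shares: Petrov 45,708/481,304 × $8,529,800 = 810,049.57; Okafor 34,407/481,304 × $8,529,800 = 609,770.18; Sato 140,637/481,304 × $8,529,800 = 2,492,407.05; Chaudhri 184,984/481,304 × $8,529,800 = 3,278,336.61; Becker 75,568/481,304 × $8,529,800 = 1,339,236.59.
At nearest $10: Petrov $810,050; Okafor $609,770; Sato $2,492,410; Chaudhri $3,278,340; Becker $1,339,240. Sum = $8,529,810.
Difference $8,529,800 − $8,529,810 = −$10 applied to Okafor: Okafor becomes $609,760.

Petrov: $810,050 | Okafor: $609,760 | Sato: $2,492,410 | Chaudhri: $3,278,340 | Becker: $1,339,240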